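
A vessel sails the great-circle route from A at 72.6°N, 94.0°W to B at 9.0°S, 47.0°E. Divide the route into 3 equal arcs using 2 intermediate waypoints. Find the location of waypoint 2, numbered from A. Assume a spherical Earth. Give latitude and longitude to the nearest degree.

≈ 28°N, 39°E

Write both endpoints as unit vectors p₁, p₂ with components (cos φ cos λ, cos φ sin λ, sin φ).
The central angle between the endpoints is δ = arccos(p₁·p₂) ≈ 1.959 rad (112.3°).
Interpolate at f = 2/3 with slerp weights a = sin((1−f)δ)/sin δ ≈ 0.657, b = sin(fδ)/sin δ ≈ 1.043.
p = a·p₁ + b·p₂ ≈ (0.689, 0.557, 0.463); φ = arcsin(p_z) ≈ 27.61°, λ = atan2(p_y, p_x) ≈ 38.98°.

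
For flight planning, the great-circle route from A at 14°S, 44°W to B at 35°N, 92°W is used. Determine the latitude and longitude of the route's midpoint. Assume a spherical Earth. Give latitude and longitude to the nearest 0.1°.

Convert each endpoint to a unit vector on the sphere (x = cos φ cos λ, y = cos φ sin λ, z = sin φ).
The central angle between the endpoints is δ = arccos(p₁·p₂) ≈ 1.167 rad (66.9°).
Interpolate at f = 1/2 with slerp weights a = sin((1−f)δ)/sin δ ≈ 0.599, b = sin(fδ)/sin δ ≈ 0.599.
p = a·p₁ + b·p₂ ≈ (0.401, -0.894, 0.199); φ = arcsin(p_z) ≈ 11.46°, λ = atan2(p_y, p_x) ≈ -65.85°.

≈ 11.5°N, 65.8°W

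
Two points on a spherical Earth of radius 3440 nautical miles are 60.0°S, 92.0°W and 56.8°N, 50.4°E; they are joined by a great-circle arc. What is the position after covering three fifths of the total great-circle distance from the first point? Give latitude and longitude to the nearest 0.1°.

≈ 9.0°N, 5.2°W

Write both endpoints as unit vectors p₁, p₂ with components (cos φ cos λ, cos φ sin λ, sin φ).
The central angle between the endpoints is δ = arccos(p₁·p₂) ≈ 2.798 rad (160.3°).
Interpolate at f = 3/5 with slerp weights a = sin((1−f)δ)/sin δ ≈ 2.671, b = sin(fδ)/sin δ ≈ 2.952.
p = a·p₁ + b·p₂ ≈ (0.984, -0.090, 0.156); φ = arcsin(p_z) ≈ 9.00°, λ = atan2(p_y, p_x) ≈ -5.20°.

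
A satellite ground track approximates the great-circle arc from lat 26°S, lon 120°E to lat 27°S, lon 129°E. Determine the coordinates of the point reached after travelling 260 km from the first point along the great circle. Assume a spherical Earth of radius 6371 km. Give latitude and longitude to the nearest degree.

≈ lat 26°S, lon 123°E

From cos δ = sin φ₁ sin φ₂ + cos φ₁ cos φ₂ cos Δλ, the central angle is δ ≈ 0.142 rad (8.1°). The total great-circle distance is δ·R ≈ 0.142 × 6371 ≈ 902 km, so the target fraction is f = 260/902 ≈ 0.288.
Interpolate at f ≈ 0.288 with slerp weights a = sin((1−f)δ)/sin δ ≈ 0.713, b = sin(fδ)/sin δ ≈ 0.289.
p = a·p₁ + b·p₂ ≈ (-0.483, 0.755, -0.444); φ = arcsin(p_z) ≈ -26.35°, λ = atan2(p_y, p_x) ≈ 122.58°.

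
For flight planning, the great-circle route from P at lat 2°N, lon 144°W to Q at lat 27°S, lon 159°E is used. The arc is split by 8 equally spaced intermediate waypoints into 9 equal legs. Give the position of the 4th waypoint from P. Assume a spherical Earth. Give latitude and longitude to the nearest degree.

≈ lat 12°S, lon 168°W

The haversine formula gives a central angle δ ≈ 1.082 rad (62.0°) between the endpoints.
Interpolate at f = 4/9 with slerp weights a = sin((1−f)δ)/sin δ ≈ 0.641, b = sin(fδ)/sin δ ≈ 0.524.
p = a·p₁ + b·p₂ ≈ (-0.954, -0.209, -0.216); φ = arcsin(p_z) ≈ -12.45°, λ = atan2(p_y, p_x) ≈ -167.64°.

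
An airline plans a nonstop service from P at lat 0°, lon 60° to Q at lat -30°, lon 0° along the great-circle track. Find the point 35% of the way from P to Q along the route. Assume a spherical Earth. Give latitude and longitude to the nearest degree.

≈ lat -12°, lon 41°

Write both endpoints as unit vectors p₁, p₂ with components (cos φ cos λ, cos φ sin λ, sin φ).
The central angle between the endpoints is δ = arccos(p₁·p₂) ≈ 1.123 rad (64.3°).
Interpolate at f = 0.35 with slerp weights a = sin((1−f)δ)/sin δ ≈ 0.740, b = sin(fδ)/sin δ ≈ 0.425.
p = a·p₁ + b·p₂ ≈ (0.738, 0.641, -0.212); φ = arcsin(p_z) ≈ -12.27°, λ = atan2(p_y, p_x) ≈ 40.97°.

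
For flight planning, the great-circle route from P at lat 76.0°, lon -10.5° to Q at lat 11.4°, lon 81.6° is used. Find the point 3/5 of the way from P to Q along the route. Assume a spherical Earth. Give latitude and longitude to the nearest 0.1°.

≈ lat 41.9°, lon 71.6°

Write both endpoints as unit vectors p₁, p₂ with components (cos φ cos λ, cos φ sin λ, sin φ).
The central angle between the endpoints is δ = arccos(p₁·p₂) ≈ 1.387 rad (79.4°).
Interpolate at f = 3/5 with slerp weights a = sin((1−f)δ)/sin δ ≈ 0.536, b = sin(fδ)/sin δ ≈ 0.752.
p = a·p₁ + b·p₂ ≈ (0.235, 0.706, 0.668); φ = arcsin(p_z) ≈ 41.95°, λ = atan2(p_y, p_x) ≈ 71.57°.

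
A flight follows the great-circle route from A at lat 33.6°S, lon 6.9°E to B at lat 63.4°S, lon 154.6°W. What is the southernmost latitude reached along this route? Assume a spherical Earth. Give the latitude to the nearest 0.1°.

The great circle lies in the plane with unit normal n̂ = (p₁ × p₂)/|p₁ × p₂|.
Here n̂_z ≈ -0.120; the vertex latitude is φ_max = arccos|n̂_z| ≈ 83.1°.
Check via Clairaut: cos φ_max = |cos φ₁| · sin C = cos(33.6°)·sin(171.7°) ≈ 0.120, again giving ≈ 83.1°.

≈ 83.1°S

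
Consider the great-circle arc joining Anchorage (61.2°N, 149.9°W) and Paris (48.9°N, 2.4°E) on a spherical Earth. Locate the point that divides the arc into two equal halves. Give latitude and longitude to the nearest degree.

The haversine formula gives a central angle δ ≈ 1.181 rad (67.7°) between the endpoints.
Interpolate at f = 1/2 with slerp weights a = sin((1−f)δ)/sin δ ≈ 0.602, b = sin(fδ)/sin δ ≈ 0.602.
p = a·p₁ + b·p₂ ≈ (0.144, -0.129, 0.981); φ = arcsin(p_z) ≈ 78.84°, λ = atan2(p_y, p_x) ≈ -41.73°.

≈ 79°N, 42°W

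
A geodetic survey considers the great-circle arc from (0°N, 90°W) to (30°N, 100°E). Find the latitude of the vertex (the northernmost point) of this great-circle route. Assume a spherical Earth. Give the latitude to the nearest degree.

≈ 73°N

The great circle lies in the plane with unit normal n̂ = (p₁ × p₂)/|p₁ × p₂|.
Here n̂_z ≈ -0.288; the vertex latitude is φ_max = arccos|n̂_z| ≈ 73.3°.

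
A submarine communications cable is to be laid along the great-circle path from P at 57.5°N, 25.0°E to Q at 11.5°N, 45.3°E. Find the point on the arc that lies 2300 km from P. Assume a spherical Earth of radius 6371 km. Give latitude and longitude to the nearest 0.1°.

≈ 38.3°N, 36.8°E

From cos δ = sin φ₁ sin φ₂ + cos φ₁ cos φ₂ cos Δλ, the central angle is δ ≈ 0.847 rad (48.6°). The total great-circle distance is δ·R ≈ 0.847 × 6371 ≈ 5399 km, so the target fraction is f = 2300/5399 ≈ 0.426.
Interpolate at f ≈ 0.426 with slerp weights a = sin((1−f)δ)/sin δ ≈ 0.624, b = sin(fδ)/sin δ ≈ 0.471.
p = a·p₁ + b·p₂ ≈ (0.628, 0.470, 0.620); φ = arcsin(p_z) ≈ 38.31°, λ = atan2(p_y, p_x) ≈ 36.78°.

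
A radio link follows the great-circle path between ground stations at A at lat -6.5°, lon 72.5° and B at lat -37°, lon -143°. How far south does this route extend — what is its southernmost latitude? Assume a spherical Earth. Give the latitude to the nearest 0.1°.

≈ -55.6°

The great circle lies in the plane with unit normal n̂ = (p₁ × p₂)/|p₁ × p₂|.
Here n̂_z ≈ +0.565; the vertex latitude is φ_max = arccos|n̂_z| ≈ 55.6°.
Check via Clairaut: cos φ_max = |cos φ₁| · sin C = cos(6.5°)·sin(145.4°) ≈ 0.565, again giving ≈ 55.6°.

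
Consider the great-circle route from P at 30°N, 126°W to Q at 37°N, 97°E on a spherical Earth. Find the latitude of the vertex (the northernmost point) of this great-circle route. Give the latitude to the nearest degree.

The great circle lies in the plane with unit normal n̂ = (p₁ × p₂)/|p₁ × p₂|.
Here n̂_z ≈ -0.482; the vertex latitude is φ_max = arccos|n̂_z| ≈ 61.2°.
Check via Clairaut: cos φ_max = |cos φ₁| · sin C = cos(30.0°)·sin(33.8°) ≈ 0.482, again giving ≈ 61.2°.

≈ 61°N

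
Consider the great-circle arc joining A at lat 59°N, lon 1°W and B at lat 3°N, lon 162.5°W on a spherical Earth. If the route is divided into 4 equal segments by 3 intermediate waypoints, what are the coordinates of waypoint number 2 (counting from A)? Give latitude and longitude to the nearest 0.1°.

≈ lat 59.5°N, lon 144.7°W

The haversine formula gives a central angle δ ≈ 2.030 rad (116.3°) between the endpoints.
Interpolate at f = 2/4 with slerp weights a = sin((1−f)δ)/sin δ ≈ 0.947, b = sin(fδ)/sin δ ≈ 0.947.
p = a·p₁ + b·p₂ ≈ (-0.414, -0.293, 0.862); φ = arcsin(p_z) ≈ 59.50°, λ = atan2(p_y, p_x) ≈ -144.74°.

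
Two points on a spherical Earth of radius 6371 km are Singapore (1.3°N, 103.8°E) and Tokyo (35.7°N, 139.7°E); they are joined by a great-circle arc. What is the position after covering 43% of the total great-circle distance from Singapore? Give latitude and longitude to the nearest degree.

Convert each endpoint to a unit vector on the sphere (x = cos φ cos λ, y = cos φ sin λ, z = sin φ).
The central angle between the endpoints is δ = arccos(p₁·p₂) ≈ 0.835 rad (47.9°).
Interpolate at f = 0.43 with slerp weights a = sin((1−f)δ)/sin δ ≈ 0.618, b = sin(fδ)/sin δ ≈ 0.474.
p = a·p₁ + b·p₂ ≈ (-0.441, 0.849, 0.291); φ = arcsin(p_z) ≈ 16.90°, λ = atan2(p_y, p_x) ≈ 117.45°.

≈ (17°N, 117°E)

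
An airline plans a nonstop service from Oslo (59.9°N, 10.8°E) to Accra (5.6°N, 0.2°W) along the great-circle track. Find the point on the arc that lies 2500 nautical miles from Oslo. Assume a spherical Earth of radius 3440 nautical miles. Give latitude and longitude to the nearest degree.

Convert each endpoint to a unit vector on the sphere (x = cos φ cos λ, y = cos φ sin λ, z = sin φ).
The central angle between the endpoints is δ = arccos(p₁·p₂) ≈ 0.959 rad (54.9°). The total great-circle distance is δ·R ≈ 0.959 × 3440 ≈ 3299 nmi, so the target fraction is f = 2500/3299 ≈ 0.758.
Interpolate at f ≈ 0.758 with slerp weights a = sin((1−f)δ)/sin δ ≈ 0.281, b = sin(fδ)/sin δ ≈ 0.812.
p = a·p₁ + b·p₂ ≈ (0.946, 0.024, 0.322); φ = arcsin(p_z) ≈ 18.81°, λ = atan2(p_y, p_x) ≈ 1.43°.

≈ 19°N, 1°E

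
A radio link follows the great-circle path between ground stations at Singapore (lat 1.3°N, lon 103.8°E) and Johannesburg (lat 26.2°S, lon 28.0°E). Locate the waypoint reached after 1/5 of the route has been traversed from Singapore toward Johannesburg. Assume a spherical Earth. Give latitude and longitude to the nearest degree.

≈ lat 6°S, lon 90°E

Convert each endpoint to a unit vector on the sphere (x = cos φ cos λ, y = cos φ sin λ, z = sin φ).
The central angle between the endpoints is δ = arccos(p₁·p₂) ≈ 1.359 rad (77.9°).
Interpolate at f = 1/5 with slerp weights a = sin((1−f)δ)/sin δ ≈ 0.906, b = sin(fδ)/sin δ ≈ 0.275.
p = a·p₁ + b·p₂ ≈ (0.002, 0.995, -0.101); φ = arcsin(p_z) ≈ -5.78°, λ = atan2(p_y, p_x) ≈ 89.91°.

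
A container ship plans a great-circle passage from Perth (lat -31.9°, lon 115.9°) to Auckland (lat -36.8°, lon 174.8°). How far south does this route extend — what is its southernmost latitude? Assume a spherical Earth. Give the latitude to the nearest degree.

The great circle lies in the plane with unit normal n̂ = (p₁ × p₂)/|p₁ × p₂|.
Here n̂_z ≈ +0.782; the vertex latitude is φ_max = arccos|n̂_z| ≈ 38.6°.

≈ -39°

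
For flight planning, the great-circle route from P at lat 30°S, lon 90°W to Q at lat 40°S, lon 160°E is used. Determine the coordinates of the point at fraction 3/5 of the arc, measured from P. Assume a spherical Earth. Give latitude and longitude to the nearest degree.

≈ lat 51°S, lon 153°W

Convert each endpoint to a unit vector on the sphere (x = cos φ cos λ, y = cos φ sin λ, z = sin φ).
The central angle between the endpoints is δ = arccos(p₁·p₂) ≈ 1.476 rad (84.6°).
Interpolate at f = 3/5 with slerp weights a = sin((1−f)δ)/sin δ ≈ 0.559, b = sin(fδ)/sin δ ≈ 0.778.
p = a·p₁ + b·p₂ ≈ (-0.560, -0.281, -0.780); φ = arcsin(p_z) ≈ -51.22°, λ = atan2(p_y, p_x) ≈ -153.39°.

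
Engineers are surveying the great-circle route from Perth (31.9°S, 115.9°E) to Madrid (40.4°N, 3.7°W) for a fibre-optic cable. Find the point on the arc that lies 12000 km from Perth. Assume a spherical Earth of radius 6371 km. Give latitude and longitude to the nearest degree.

≈ 33°N, 24°E

From cos δ = sin φ₁ sin φ₂ + cos φ₁ cos φ₂ cos Δλ, the central angle is δ ≈ 2.294 rad (131.4°). The total great-circle distance is δ·R ≈ 2.294 × 6371 ≈ 14615 km, so the target fraction is f = 12000/14615 ≈ 0.821.
Interpolate at f ≈ 0.821 with slerp weights a = sin((1−f)δ)/sin δ ≈ 0.532, b = sin(fδ)/sin δ ≈ 1.269.
p = a·p₁ + b·p₂ ≈ (0.767, 0.344, 0.541); φ = arcsin(p_z) ≈ 32.77°, λ = atan2(p_y, p_x) ≈ 24.16°.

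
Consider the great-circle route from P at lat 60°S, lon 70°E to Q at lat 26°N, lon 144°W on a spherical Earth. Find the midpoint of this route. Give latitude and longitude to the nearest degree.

≈ lat 37°S, lon 174°W

Convert each endpoint to a unit vector on the sphere (x = cos φ cos λ, y = cos φ sin λ, z = sin φ).
The central angle between the endpoints is δ = arccos(p₁·p₂) ≈ 2.422 rad (138.8°).
Interpolate at f = 1/2 with slerp weights a = sin((1−f)δ)/sin δ ≈ 1.420, b = sin(fδ)/sin δ ≈ 1.420.
p = a·p₁ + b·p₂ ≈ (-0.790, -0.083, -0.607); φ = arcsin(p_z) ≈ -37.41°, λ = atan2(p_y, p_x) ≈ -174.00°.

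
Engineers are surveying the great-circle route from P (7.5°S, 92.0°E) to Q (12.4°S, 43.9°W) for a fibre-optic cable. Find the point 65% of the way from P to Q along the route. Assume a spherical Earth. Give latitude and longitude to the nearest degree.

≈ (24°S, 3°E)

Write both endpoints as unit vectors p₁, p₂ with components (cos φ cos λ, cos φ sin λ, sin φ).
The central angle between the endpoints is δ = arccos(p₁·p₂) ≈ 2.301 rad (131.9°).
Interpolate at f = 0.65 with slerp weights a = sin((1−f)δ)/sin δ ≈ 0.968, b = sin(fδ)/sin δ ≈ 1.339.
p = a·p₁ + b·p₂ ≈ (0.909, 0.053, -0.414); φ = arcsin(p_z) ≈ -24.45°, λ = atan2(p_y, p_x) ≈ 3.32°.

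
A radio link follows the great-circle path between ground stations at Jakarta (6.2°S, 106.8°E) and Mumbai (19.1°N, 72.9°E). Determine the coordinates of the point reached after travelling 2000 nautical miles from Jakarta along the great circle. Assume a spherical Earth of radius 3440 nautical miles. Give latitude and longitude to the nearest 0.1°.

Write both endpoints as unit vectors p₁, p₂ with components (cos φ cos λ, cos φ sin λ, sin φ).
The central angle between the endpoints is δ = arccos(p₁·p₂) ≈ 0.731 rad (41.9°). The total great-circle distance is δ·R ≈ 0.731 × 3440 ≈ 2515 nmi, so the target fraction is f = 2000/2515 ≈ 0.795.
Interpolate at f ≈ 0.795 with slerp weights a = sin((1−f)δ)/sin δ ≈ 0.223, b = sin(fδ)/sin δ ≈ 0.822.
p = a·p₁ + b·p₂ ≈ (0.164, 0.956, 0.245); φ = arcsin(p_z) ≈ 14.18°, λ = atan2(p_y, p_x) ≈ 80.24°.

≈ 14.2°N, 80.2°E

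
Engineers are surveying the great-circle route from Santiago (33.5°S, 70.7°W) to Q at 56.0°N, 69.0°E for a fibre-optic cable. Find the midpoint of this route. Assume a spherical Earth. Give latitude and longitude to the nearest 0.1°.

The haversine formula gives a central angle δ ≈ 2.520 rad (144.4°) between the endpoints.
Interpolate at f = 1/2 with slerp weights a = sin((1−f)δ)/sin δ ≈ 1.636, b = sin(fδ)/sin δ ≈ 1.636.
p = a·p₁ + b·p₂ ≈ (0.779, -0.434, 0.453); φ = arcsin(p_z) ≈ 26.96°, λ = atan2(p_y, p_x) ≈ -29.10°.

≈ 27.0°N, 29.1°W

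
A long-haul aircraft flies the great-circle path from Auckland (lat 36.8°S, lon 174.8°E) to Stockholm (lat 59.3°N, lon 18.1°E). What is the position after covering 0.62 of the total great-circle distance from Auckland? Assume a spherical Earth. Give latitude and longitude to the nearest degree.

Write both endpoints as unit vectors p₁, p₂ with components (cos φ cos λ, cos φ sin λ, sin φ).
The central angle between the endpoints is δ = arccos(p₁·p₂) ≈ 2.669 rad (152.9°).
Interpolate at f = 0.62 with slerp weights a = sin((1−f)δ)/sin δ ≈ 1.867, b = sin(fδ)/sin δ ≈ 2.190.
p = a·p₁ + b·p₂ ≈ (-0.426, 0.483, 0.765); φ = arcsin(p_z) ≈ 49.94°, λ = atan2(p_y, p_x) ≈ 131.39°.

≈ lat 50°N, lon 131°E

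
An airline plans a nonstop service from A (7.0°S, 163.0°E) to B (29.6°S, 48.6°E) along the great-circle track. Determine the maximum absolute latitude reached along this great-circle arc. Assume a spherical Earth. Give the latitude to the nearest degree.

≈ 35°S

The great circle lies in the plane with unit normal n̂ = (p₁ × p₂)/|p₁ × p₂|.
Here n̂_z ≈ -0.823; the vertex latitude is φ_max = arccos|n̂_z| ≈ 34.6°.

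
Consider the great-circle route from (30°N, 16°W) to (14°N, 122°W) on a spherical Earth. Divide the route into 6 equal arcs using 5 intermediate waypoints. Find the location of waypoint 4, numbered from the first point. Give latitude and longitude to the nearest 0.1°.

Write both endpoints as unit vectors p₁, p₂ with components (cos φ cos λ, cos φ sin λ, sin φ).
The central angle between the endpoints is δ = arccos(p₁·p₂) ≈ 1.682 rad (96.4°).
Interpolate at f = 4/6 with slerp weights a = sin((1−f)δ)/sin δ ≈ 0.535, b = sin(fδ)/sin δ ≈ 0.906.
p = a·p₁ + b·p₂ ≈ (-0.021, -0.873, 0.487); φ = arcsin(p_z) ≈ 29.12°, λ = atan2(p_y, p_x) ≈ -91.35°.

≈ (29.1°N, 91.4°W)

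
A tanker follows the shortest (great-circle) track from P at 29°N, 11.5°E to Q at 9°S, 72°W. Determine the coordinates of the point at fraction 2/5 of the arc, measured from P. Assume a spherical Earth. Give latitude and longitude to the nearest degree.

≈ 17°N, 25°W

From cos δ = sin φ₁ sin φ₂ + cos φ₁ cos φ₂ cos Δλ, the central angle is δ ≈ 1.549 rad (88.7°).
Interpolate at f = 2/5 with slerp weights a = sin((1−f)δ)/sin δ ≈ 0.801, b = sin(fδ)/sin δ ≈ 0.581.
p = a·p₁ + b·p₂ ≈ (0.864, -0.406, 0.298); φ = arcsin(p_z) ≈ 17.32°, λ = atan2(p_y, p_x) ≈ -25.16°.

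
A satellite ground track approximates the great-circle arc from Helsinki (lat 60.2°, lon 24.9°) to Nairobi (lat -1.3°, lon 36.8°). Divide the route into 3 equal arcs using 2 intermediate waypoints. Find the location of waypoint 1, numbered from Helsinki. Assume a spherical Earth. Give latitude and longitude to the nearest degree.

≈ lat 40°, lon 31°

Convert each endpoint to a unit vector on the sphere (x = cos φ cos λ, y = cos φ sin λ, z = sin φ).
The central angle between the endpoints is δ = arccos(p₁·p₂) ≈ 1.085 rad (62.2°).
Interpolate at f = 1/3 with slerp weights a = sin((1−f)δ)/sin δ ≈ 0.749, b = sin(fδ)/sin δ ≈ 0.400.
p = a·p₁ + b·p₂ ≈ (0.658, 0.396, 0.641); φ = arcsin(p_z) ≈ 39.83°, λ = atan2(p_y, p_x) ≈ 31.07°.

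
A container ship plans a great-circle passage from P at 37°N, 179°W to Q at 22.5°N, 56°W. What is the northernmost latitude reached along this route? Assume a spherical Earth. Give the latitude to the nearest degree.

The great circle lies in the plane with unit normal n̂ = (p₁ × p₂)/|p₁ × p₂|.
Here n̂_z ≈ +0.628; the vertex latitude is φ_max = arccos|n̂_z| ≈ 51.1°.
Check via Clairaut: cos φ_max = |cos φ₁| · sin C = cos(37.0°)·sin(51.9°) ≈ 0.628, again giving ≈ 51.1°.

≈ 51°N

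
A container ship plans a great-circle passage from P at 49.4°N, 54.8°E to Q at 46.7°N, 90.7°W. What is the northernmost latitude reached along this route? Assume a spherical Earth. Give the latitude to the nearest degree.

The great circle lies in the plane with unit normal n̂ = (p₁ × p₂)/|p₁ × p₂|.
Here n̂_z ≈ -0.257; the vertex latitude is φ_max = arccos|n̂_z| ≈ 75.1°.

≈ 75°N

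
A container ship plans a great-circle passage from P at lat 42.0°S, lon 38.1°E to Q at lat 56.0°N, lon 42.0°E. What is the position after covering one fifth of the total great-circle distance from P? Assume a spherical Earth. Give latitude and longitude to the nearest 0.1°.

From cos δ = sin φ₁ sin φ₂ + cos φ₁ cos φ₂ cos Δλ, the central angle is δ ≈ 1.711 rad (98.1°).
Interpolate at f = 1/5 with slerp weights a = sin((1−f)δ)/sin δ ≈ 0.989, b = sin(fδ)/sin δ ≈ 0.339.
p = a·p₁ + b·p₂ ≈ (0.720, 0.581, -0.381); φ = arcsin(p_z) ≈ -22.40°, λ = atan2(p_y, p_x) ≈ 38.90°.

≈ lat 22.4°S, lon 38.9°E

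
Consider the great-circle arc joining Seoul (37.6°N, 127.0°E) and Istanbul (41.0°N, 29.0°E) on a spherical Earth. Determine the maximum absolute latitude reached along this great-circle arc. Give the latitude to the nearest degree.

The great circle lies in the plane with unit normal n̂ = (p₁ × p₂)/|p₁ × p₂|.
Here n̂_z ≈ -0.624; the vertex latitude is φ_max = arccos|n̂_z| ≈ 51.4°.
Check via Clairaut: cos φ_max = |cos φ₁| · sin C = cos(37.6°)·sin(52.0°) ≈ 0.624, again giving ≈ 51.4°.

≈ 51°N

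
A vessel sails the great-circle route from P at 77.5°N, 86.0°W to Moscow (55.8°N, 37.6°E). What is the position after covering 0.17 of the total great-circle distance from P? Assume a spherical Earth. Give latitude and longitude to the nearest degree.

Write both endpoints as unit vectors p₁, p₂ with components (cos φ cos λ, cos φ sin λ, sin φ).
The central angle between the endpoints is δ = arccos(p₁·p₂) ≈ 0.738 rad (42.3°).
Interpolate at f = 0.17 with slerp weights a = sin((1−f)δ)/sin δ ≈ 0.855, b = sin(fδ)/sin δ ≈ 0.186.
p = a·p₁ + b·p₂ ≈ (0.096, -0.121, 0.988); φ = arcsin(p_z) ≈ 81.14°, λ = atan2(p_y, p_x) ≈ -51.59°.

≈ 81°N, 52°W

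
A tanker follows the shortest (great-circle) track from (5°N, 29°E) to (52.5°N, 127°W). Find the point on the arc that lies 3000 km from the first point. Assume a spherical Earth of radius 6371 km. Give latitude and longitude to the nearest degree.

The haversine formula gives a central angle δ ≈ 2.077 rad (119.0°) between the endpoints. The total great-circle distance is δ·R ≈ 2.077 × 6371 ≈ 13233 km, so the target fraction is f = 3000/13233 ≈ 0.227.
Interpolate at f ≈ 0.227 with slerp weights a = sin((1−f)δ)/sin δ ≈ 1.143, b = sin(fδ)/sin δ ≈ 0.519.
p = a·p₁ + b·p₂ ≈ (0.806, 0.300, 0.511); φ = arcsin(p_z) ≈ 30.74°, λ = atan2(p_y, p_x) ≈ 20.41°.

≈ (31°N, 20°E)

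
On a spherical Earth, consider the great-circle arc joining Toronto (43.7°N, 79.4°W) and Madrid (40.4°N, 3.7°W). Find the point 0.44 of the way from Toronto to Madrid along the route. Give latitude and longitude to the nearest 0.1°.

≈ (48.9°N, 45.3°W)

Write both endpoints as unit vectors p₁, p₂ with components (cos φ cos λ, cos φ sin λ, sin φ).
The central angle between the endpoints is δ = arccos(p₁·p₂) ≈ 0.947 rad (54.3°).
Interpolate at f = 0.44 with slerp weights a = sin((1−f)δ)/sin δ ≈ 0.623, b = sin(fδ)/sin δ ≈ 0.499.
p = a·p₁ + b·p₂ ≈ (0.462, -0.467, 0.754); φ = arcsin(p_z) ≈ 48.92°, λ = atan2(p_y, p_x) ≈ -45.34°.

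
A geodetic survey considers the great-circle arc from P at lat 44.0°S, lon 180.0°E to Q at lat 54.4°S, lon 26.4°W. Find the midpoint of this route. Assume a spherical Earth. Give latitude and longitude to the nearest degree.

From cos δ = sin φ₁ sin φ₂ + cos φ₁ cos φ₂ cos Δλ, the central angle is δ ≈ 1.380 rad (79.1°).
Interpolate at f = 1/2 with slerp weights a = sin((1−f)δ)/sin δ ≈ 0.648, b = sin(fδ)/sin δ ≈ 0.648.
p = a·p₁ + b·p₂ ≈ (-0.128, -0.168, -0.977); φ = arcsin(p_z) ≈ -77.81°, λ = atan2(p_y, p_x) ≈ -127.40°.

≈ lat 78°S, lon 127°W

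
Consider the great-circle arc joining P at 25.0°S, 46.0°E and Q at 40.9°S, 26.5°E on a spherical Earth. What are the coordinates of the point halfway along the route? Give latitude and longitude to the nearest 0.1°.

≈ 33.3°S, 37.1°E

Convert each endpoint to a unit vector on the sphere (x = cos φ cos λ, y = cos φ sin λ, z = sin φ).
The central angle between the endpoints is δ = arccos(p₁·p₂) ≈ 0.396 rad (22.7°).
Interpolate at f = 1/2 with slerp weights a = sin((1−f)δ)/sin δ ≈ 0.510, b = sin(fδ)/sin δ ≈ 0.510.
p = a·p₁ + b·p₂ ≈ (0.666, 0.504, -0.549); φ = arcsin(p_z) ≈ -33.33°, λ = atan2(p_y, p_x) ≈ 37.14°.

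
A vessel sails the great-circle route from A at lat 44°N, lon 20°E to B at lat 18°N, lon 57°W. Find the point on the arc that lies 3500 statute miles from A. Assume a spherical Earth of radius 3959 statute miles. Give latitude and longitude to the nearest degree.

From cos δ = sin φ₁ sin φ₂ + cos φ₁ cos φ₂ cos Δλ, the central angle is δ ≈ 1.193 rad (68.4°). The total great-circle distance is δ·R ≈ 1.193 × 3959 ≈ 4724 mi, so the target fraction is f = 3500/4724 ≈ 0.741.
Interpolate at f ≈ 0.741 with slerp weights a = sin((1−f)δ)/sin δ ≈ 0.327, b = sin(fδ)/sin δ ≈ 0.832.
p = a·p₁ + b·p₂ ≈ (0.652, -0.583, 0.485); φ = arcsin(p_z) ≈ 28.98°, λ = atan2(p_y, p_x) ≈ -41.79°.

≈ lat 29°N, lon 42°W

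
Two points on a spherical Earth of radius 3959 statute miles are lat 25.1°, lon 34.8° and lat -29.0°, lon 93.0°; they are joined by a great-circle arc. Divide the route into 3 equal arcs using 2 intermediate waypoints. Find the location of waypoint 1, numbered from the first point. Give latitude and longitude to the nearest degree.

Write both endpoints as unit vectors p₁, p₂ with components (cos φ cos λ, cos φ sin λ, sin φ).
The central angle between the endpoints is δ = arccos(p₁·p₂) ≈ 1.357 rad (77.8°).
Interpolate at f = 1/3 with slerp weights a = sin((1−f)δ)/sin δ ≈ 0.805, b = sin(fδ)/sin δ ≈ 0.447.
p = a·p₁ + b·p₂ ≈ (0.578, 0.807, 0.124); φ = arcsin(p_z) ≈ 7.15°, λ = atan2(p_y, p_x) ≈ 54.38°.

≈ lat 7°, lon 54°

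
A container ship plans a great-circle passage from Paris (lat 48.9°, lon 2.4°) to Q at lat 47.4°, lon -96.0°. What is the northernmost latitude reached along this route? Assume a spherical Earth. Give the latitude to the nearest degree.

The great circle lies in the plane with unit normal n̂ = (p₁ × p₂)/|p₁ × p₂|.
Here n̂_z ≈ -0.505; the vertex latitude is φ_max = arccos|n̂_z| ≈ 59.7°.

≈ 60°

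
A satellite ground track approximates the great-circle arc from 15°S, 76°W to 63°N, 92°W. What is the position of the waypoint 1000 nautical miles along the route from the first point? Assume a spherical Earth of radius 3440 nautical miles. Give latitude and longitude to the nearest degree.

≈ 2°N, 78°W

Write both endpoints as unit vectors p₁, p₂ with components (cos φ cos λ, cos φ sin λ, sin φ).
The central angle between the endpoints is δ = arccos(p₁·p₂) ≈ 1.379 rad (79.0°). The total great-circle distance is δ·R ≈ 1.379 × 3440 ≈ 4743 nmi, so the target fraction is f = 1000/4743 ≈ 0.211.
Interpolate at f ≈ 0.211 with slerp weights a = sin((1−f)δ)/sin δ ≈ 0.902, b = sin(fδ)/sin δ ≈ 0.292.
p = a·p₁ + b·p₂ ≈ (0.206, -0.978, 0.027); φ = arcsin(p_z) ≈ 1.53°, λ = atan2(p_y, p_x) ≈ -78.09°.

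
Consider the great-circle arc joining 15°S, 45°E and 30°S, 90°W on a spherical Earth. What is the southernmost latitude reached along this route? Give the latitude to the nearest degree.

≈ 48°S

The great circle lies in the plane with unit normal n̂ = (p₁ × p₂)/|p₁ × p₂|.
Here n̂_z ≈ -0.667; the vertex latitude is φ_max = arccos|n̂_z| ≈ 48.2°.
Check via Clairaut: cos φ_max = |cos φ₁| · sin C = cos(15.0°)·sin(136.3°) ≈ 0.667, again giving ≈ 48.2°.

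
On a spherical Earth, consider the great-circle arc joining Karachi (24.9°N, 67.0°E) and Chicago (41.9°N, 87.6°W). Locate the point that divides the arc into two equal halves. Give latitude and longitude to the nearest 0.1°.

≈ 70.0°N, 13.3°E

The haversine formula gives a central angle δ ≈ 1.906 rad (109.2°) between the endpoints.
Interpolate at f = 1/2 with slerp weights a = sin((1−f)δ)/sin δ ≈ 0.863, b = sin(fδ)/sin δ ≈ 0.863.
p = a·p₁ + b·p₂ ≈ (0.333, 0.079, 0.940); φ = arcsin(p_z) ≈ 70.00°, λ = atan2(p_y, p_x) ≈ 13.32°.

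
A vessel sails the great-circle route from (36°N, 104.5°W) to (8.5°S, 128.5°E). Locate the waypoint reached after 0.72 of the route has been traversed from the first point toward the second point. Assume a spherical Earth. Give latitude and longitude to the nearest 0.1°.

Convert each endpoint to a unit vector on the sphere (x = cos φ cos λ, y = cos φ sin λ, z = sin φ).
The central angle between the endpoints is δ = arccos(p₁·p₂) ≈ 2.175 rad (124.6°).
Interpolate at f = 0.72 with slerp weights a = sin((1−f)δ)/sin δ ≈ 0.695, b = sin(fδ)/sin δ ≈ 1.215.
p = a·p₁ + b·p₂ ≈ (-0.889, 0.396, 0.229); φ = arcsin(p_z) ≈ 13.24°, λ = atan2(p_y, p_x) ≈ 155.99°.

≈ (13.2°N, 156.0°E)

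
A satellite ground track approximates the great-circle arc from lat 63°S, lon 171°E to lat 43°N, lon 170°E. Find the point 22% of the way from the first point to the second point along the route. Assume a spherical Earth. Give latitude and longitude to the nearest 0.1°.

≈ lat 39.7°S, lon 170.6°E

The haversine formula gives a central angle δ ≈ 1.850 rad (106.0°) between the endpoints.
Interpolate at f = 0.22 with slerp weights a = sin((1−f)δ)/sin δ ≈ 1.032, b = sin(fδ)/sin δ ≈ 0.412.
p = a·p₁ + b·p₂ ≈ (-0.759, 0.126, -0.639); φ = arcsin(p_z) ≈ -39.68°, λ = atan2(p_y, p_x) ≈ 170.61°.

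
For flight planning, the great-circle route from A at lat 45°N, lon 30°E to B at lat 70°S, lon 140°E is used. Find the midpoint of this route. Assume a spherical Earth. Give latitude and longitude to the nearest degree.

≈ lat 19°S, lon 59°E

Convert each endpoint to a unit vector on the sphere (x = cos φ cos λ, y = cos φ sin λ, z = sin φ).
The central angle between the endpoints is δ = arccos(p₁·p₂) ≈ 2.415 rad (138.3°).
Interpolate at f = 1/2 with slerp weights a = sin((1−f)δ)/sin δ ≈ 1.406, b = sin(fδ)/sin δ ≈ 1.406.
p = a·p₁ + b·p₂ ≈ (0.493, 0.806, -0.327); φ = arcsin(p_z) ≈ -19.09°, λ = atan2(p_y, p_x) ≈ 58.57°.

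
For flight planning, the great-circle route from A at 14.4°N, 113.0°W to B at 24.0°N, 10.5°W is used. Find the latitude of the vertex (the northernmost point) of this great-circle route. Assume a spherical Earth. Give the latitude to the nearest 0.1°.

The great circle lies in the plane with unit normal n̂ = (p₁ × p₂)/|p₁ × p₂|.
Here n̂_z ≈ +0.867; the vertex latitude is φ_max = arccos|n̂_z| ≈ 29.8°.
Check via Clairaut: cos φ_max = |cos φ₁| · sin C = cos(14.4°)·sin(63.6°) ≈ 0.867, again giving ≈ 29.8°.

≈ 29.8°N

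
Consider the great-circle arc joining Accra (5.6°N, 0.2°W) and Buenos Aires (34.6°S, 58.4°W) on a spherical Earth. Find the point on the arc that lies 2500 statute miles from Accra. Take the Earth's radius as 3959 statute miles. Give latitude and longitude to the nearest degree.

≈ 18°S, 28°W

From cos δ = sin φ₁ sin φ₂ + cos φ₁ cos φ₂ cos Δλ, the central angle is δ ≈ 1.185 rad (67.9°). The total great-circle distance is δ·R ≈ 1.185 × 3959 ≈ 4692 mi, so the target fraction is f = 2500/4692 ≈ 0.533.
Interpolate at f ≈ 0.533 with slerp weights a = sin((1−f)δ)/sin δ ≈ 0.567, b = sin(fδ)/sin δ ≈ 0.637.
p = a·p₁ + b·p₂ ≈ (0.840, -0.449, -0.306); φ = arcsin(p_z) ≈ -17.84°, λ = atan2(p_y, p_x) ≈ -28.12°.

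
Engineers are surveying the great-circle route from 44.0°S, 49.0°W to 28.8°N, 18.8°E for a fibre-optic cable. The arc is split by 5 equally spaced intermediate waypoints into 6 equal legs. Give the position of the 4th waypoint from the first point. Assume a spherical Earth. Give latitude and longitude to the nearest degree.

≈ 4°N, 2°W

The haversine formula gives a central angle δ ≈ 1.667 rad (95.5°) between the endpoints.
Interpolate at f = 4/6 with slerp weights a = sin((1−f)δ)/sin δ ≈ 0.530, b = sin(fδ)/sin δ ≈ 0.901.
p = a·p₁ + b·p₂ ≈ (0.997, -0.033, 0.066); φ = arcsin(p_z) ≈ 3.76°, λ = atan2(p_y, p_x) ≈ -1.92°.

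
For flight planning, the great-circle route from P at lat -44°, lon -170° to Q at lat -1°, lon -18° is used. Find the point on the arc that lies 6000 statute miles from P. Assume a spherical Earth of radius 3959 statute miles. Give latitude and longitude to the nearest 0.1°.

Write both endpoints as unit vectors p₁, p₂ with components (cos φ cos λ, cos φ sin λ, sin φ).
The central angle between the endpoints is δ = arccos(p₁·p₂) ≈ 2.243 rad (128.5°). The total great-circle distance is δ·R ≈ 2.243 × 3959 ≈ 8881 mi, so the target fraction is f = 6000/8881 ≈ 0.676.
Interpolate at f ≈ 0.676 with slerp weights a = sin((1−f)δ)/sin δ ≈ 0.850, b = sin(fδ)/sin δ ≈ 1.276.
p = a·p₁ + b·p₂ ≈ (0.611, -0.501, -0.613); φ = arcsin(p_z) ≈ -37.80°, λ = atan2(p_y, p_x) ≈ -39.31°.

≈ lat -37.8°, lon -39.3°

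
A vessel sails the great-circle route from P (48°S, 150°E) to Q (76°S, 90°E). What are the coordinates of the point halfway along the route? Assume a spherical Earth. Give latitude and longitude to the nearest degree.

≈ (64°S, 135°E)

Write both endpoints as unit vectors p₁, p₂ with components (cos φ cos λ, cos φ sin λ, sin φ).
The central angle between the endpoints is δ = arccos(p₁·p₂) ≈ 0.640 rad (36.7°).
Interpolate at f = 1/2 with slerp weights a = sin((1−f)δ)/sin δ ≈ 0.527, b = sin(fδ)/sin δ ≈ 0.527.
p = a·p₁ + b·p₂ ≈ (-0.305, 0.304, -0.903); φ = arcsin(p_z) ≈ -64.50°, λ = atan2(p_y, p_x) ≈ 135.15°.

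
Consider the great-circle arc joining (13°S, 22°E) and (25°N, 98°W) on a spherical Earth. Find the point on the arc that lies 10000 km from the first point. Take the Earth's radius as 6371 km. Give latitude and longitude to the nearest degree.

≈ (21°N, 63°W)

The haversine formula gives a central angle δ ≈ 2.137 rad (122.5°) between the endpoints. The total great-circle distance is δ·R ≈ 2.137 × 6371 ≈ 13616 km, so the target fraction is f = 10000/13616 ≈ 0.734.
Interpolate at f ≈ 0.734 with slerp weights a = sin((1−f)δ)/sin δ ≈ 0.637, b = sin(fδ)/sin δ ≈ 1.185.
p = a·p₁ + b·p₂ ≈ (0.426, -0.831, 0.358); φ = arcsin(p_z) ≈ 20.95°, λ = atan2(p_y, p_x) ≈ -62.85°.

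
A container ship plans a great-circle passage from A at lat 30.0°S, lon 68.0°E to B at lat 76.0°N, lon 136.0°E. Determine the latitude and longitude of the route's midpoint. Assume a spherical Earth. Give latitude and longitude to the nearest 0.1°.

Write both endpoints as unit vectors p₁, p₂ with components (cos φ cos λ, cos φ sin λ, sin φ).
The central angle between the endpoints is δ = arccos(p₁·p₂) ≈ 1.990 rad (114.0°).
Interpolate at f = 1/2 with slerp weights a = sin((1−f)δ)/sin δ ≈ 0.918, b = sin(fδ)/sin δ ≈ 0.918.
p = a·p₁ + b·p₂ ≈ (0.138, 0.891, 0.432); φ = arcsin(p_z) ≈ 25.58°, λ = atan2(p_y, p_x) ≈ 81.20°.

≈ lat 25.6°N, lon 81.2°E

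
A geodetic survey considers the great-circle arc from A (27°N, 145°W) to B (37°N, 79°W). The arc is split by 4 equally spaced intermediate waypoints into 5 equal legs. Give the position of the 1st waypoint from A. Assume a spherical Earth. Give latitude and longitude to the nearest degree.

Write both endpoints as unit vectors p₁, p₂ with components (cos φ cos λ, cos φ sin λ, sin φ).
The central angle between the endpoints is δ = arccos(p₁·p₂) ≈ 0.973 rad (55.8°).
Interpolate at f = 1/5 with slerp weights a = sin((1−f)δ)/sin δ ≈ 0.849, b = sin(fδ)/sin δ ≈ 0.234.
p = a·p₁ + b·p₂ ≈ (-0.584, -0.618, 0.526); φ = arcsin(p_z) ≈ 31.77°, λ = atan2(p_y, p_x) ≈ -133.42°.

≈ (32°N, 133°W)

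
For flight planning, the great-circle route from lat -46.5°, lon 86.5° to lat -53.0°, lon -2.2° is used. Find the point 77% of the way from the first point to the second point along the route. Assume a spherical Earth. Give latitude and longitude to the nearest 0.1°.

From cos δ = sin φ₁ sin φ₂ + cos φ₁ cos φ₂ cos Δλ, the central angle is δ ≈ 0.941 rad (53.9°).
Interpolate at f = 0.77 with slerp weights a = sin((1−f)δ)/sin δ ≈ 0.266, b = sin(fδ)/sin δ ≈ 0.820.
p = a·p₁ + b·p₂ ≈ (0.504, 0.164, -0.848); φ = arcsin(p_z) ≈ -57.97°, λ = atan2(p_y, p_x) ≈ 17.97°.

≈ lat -58.0°, lon 18.0°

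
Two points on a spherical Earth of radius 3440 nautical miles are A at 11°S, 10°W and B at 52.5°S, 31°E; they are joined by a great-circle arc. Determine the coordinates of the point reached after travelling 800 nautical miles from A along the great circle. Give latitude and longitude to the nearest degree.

The haversine formula gives a central angle δ ≈ 0.924 rad (53.0°) between the endpoints. The total great-circle distance is δ·R ≈ 0.924 × 3440 ≈ 3180 nmi, so the target fraction is f = 800/3180 ≈ 0.252.
Interpolate at f ≈ 0.252 with slerp weights a = sin((1−f)δ)/sin δ ≈ 0.799, b = sin(fδ)/sin δ ≈ 0.289.
p = a·p₁ + b·p₂ ≈ (0.923, -0.046, -0.382); φ = arcsin(p_z) ≈ -22.43°, λ = atan2(p_y, p_x) ≈ -2.83°.

≈ 22°S, 3°W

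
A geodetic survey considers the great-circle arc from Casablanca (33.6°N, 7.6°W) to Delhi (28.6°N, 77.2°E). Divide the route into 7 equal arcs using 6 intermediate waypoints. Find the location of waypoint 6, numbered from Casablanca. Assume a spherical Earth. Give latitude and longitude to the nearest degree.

≈ 33°N, 67°E

The haversine formula gives a central angle δ ≈ 1.233 rad (70.7°) between the endpoints.
Interpolate at f = 6/7 with slerp weights a = sin((1−f)δ)/sin δ ≈ 0.186, b = sin(fδ)/sin δ ≈ 0.923.
p = a·p₁ + b·p₂ ≈ (0.333, 0.770, 0.545); φ = arcsin(p_z) ≈ 33.00°, λ = atan2(p_y, p_x) ≈ 66.61°.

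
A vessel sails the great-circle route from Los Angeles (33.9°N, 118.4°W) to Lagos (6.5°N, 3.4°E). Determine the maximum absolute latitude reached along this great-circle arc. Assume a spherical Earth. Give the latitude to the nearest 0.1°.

≈ 41.0°N

The great circle lies in the plane with unit normal n̂ = (p₁ × p₂)/|p₁ × p₂|.
Here n̂_z ≈ +0.755; the vertex latitude is φ_max = arccos|n̂_z| ≈ 41.0°.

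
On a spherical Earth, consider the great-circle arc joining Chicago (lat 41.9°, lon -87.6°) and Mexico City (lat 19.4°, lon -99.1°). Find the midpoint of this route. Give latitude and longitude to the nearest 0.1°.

≈ lat 30.8°, lon -94.0°

Write both endpoints as unit vectors p₁, p₂ with components (cos φ cos λ, cos φ sin λ, sin φ).
The central angle between the endpoints is δ = arccos(p₁·p₂) ≈ 0.428 rad (24.5°).
Interpolate at f = 1/2 with slerp weights a = sin((1−f)δ)/sin δ ≈ 0.512, b = sin(fδ)/sin δ ≈ 0.512.
p = a·p₁ + b·p₂ ≈ (-0.060, -0.857, 0.512); φ = arcsin(p_z) ≈ 30.78°, λ = atan2(p_y, p_x) ≈ -94.03°.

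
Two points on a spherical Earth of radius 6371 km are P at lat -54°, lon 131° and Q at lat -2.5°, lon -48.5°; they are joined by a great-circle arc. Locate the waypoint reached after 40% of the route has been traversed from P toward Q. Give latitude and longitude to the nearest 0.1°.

Write both endpoints as unit vectors p₁, p₂ with components (cos φ cos λ, cos φ sin λ, sin φ).
The central angle between the endpoints is δ = arccos(p₁·p₂) ≈ 2.155 rad (123.5°).
Interpolate at f = 0.40 with slerp weights a = sin((1−f)δ)/sin δ ≈ 1.153, b = sin(fδ)/sin δ ≈ 0.910.
p = a·p₁ + b·p₂ ≈ (0.158, -0.170, -0.973); φ = arcsin(p_z) ≈ -76.59°, λ = atan2(p_y, p_x) ≈ -47.04°.

≈ lat -76.6°, lon -47.0°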